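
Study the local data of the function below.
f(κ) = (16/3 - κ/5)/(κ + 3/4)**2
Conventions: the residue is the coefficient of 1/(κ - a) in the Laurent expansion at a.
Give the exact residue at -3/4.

At the order-2 pole -3/4 set g(κ) = (κ - (-3/4))^2*f(κ) = 16/3 - κ/5.
Order-2 pole: residue = g'(a); g'(-3/4) = -1/5, so the residue is -1/5.

The residue is -1/5.


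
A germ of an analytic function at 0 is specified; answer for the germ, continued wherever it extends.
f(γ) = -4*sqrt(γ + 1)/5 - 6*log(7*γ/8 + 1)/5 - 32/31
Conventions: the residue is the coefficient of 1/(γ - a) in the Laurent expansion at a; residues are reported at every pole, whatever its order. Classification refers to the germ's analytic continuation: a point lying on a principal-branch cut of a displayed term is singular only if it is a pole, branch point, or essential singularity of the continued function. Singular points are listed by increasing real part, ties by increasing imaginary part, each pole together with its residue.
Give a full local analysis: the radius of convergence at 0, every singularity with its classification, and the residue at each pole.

Radius of convergence at 0: 1.
At -8/7: a logarithmic branch point.
At -1: an algebraic (square-root) branch point.

Branch term (-6/5)*log(1 - γ/(-8/7)): its argument vanishes at γ = -8/7, a logarithmic branch point, modulus 8/7.
Branch term (-4/5)*sqrt(1 - γ/(-1)): its argument vanishes at γ = -1, a square-root branch point, modulus 1.
The radius of convergence is the smallest modulus among the singular points: 1.
List the singular points by increasing real part (a conjugate pair: the negative imaginary part first).


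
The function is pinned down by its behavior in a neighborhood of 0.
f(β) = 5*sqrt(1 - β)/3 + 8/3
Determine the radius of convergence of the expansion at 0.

The radius of convergence is 1.

Branch term (5/3)*sqrt(1 - β/(1)): its argument vanishes at β = 1, a square-root branch point, modulus 1.
The radius of convergence is the smallest modulus among the singular points: 1.


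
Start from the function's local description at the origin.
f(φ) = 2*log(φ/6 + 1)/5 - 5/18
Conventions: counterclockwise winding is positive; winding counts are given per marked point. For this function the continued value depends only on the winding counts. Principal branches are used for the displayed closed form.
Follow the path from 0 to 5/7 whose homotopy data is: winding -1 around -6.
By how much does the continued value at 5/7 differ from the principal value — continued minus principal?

Continued minus principal equals -(4/5)*pi*i.

The rational part is single-valued and drops out of the difference; each branch term changes only by its own monodromy.
(2/5)*log(1 - φ/(-6)): each positive loop around -6 adds 2*pi*i to the log, so winding -1 contributes (2/5)*(-1)*2*pi*i = -(4/5)*pi*i.
Summing the contributions at φ = 5/7 gives -(4/5)*pi*i.


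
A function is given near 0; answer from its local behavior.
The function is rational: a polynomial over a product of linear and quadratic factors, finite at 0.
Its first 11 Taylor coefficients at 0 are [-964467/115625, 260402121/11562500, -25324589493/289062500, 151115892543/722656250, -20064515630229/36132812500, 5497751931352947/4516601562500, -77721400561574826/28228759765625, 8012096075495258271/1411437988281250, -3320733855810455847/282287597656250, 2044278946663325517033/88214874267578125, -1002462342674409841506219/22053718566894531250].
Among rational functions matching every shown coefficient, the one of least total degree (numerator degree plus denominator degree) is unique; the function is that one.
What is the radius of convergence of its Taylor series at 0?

The radius of convergence is -1/10 + (1/30)*sqrt(509).

No rational of total degree below 9 reproduces all 11 coefficients; solving the [1/8] Pade equations on them gives f(z) = (31*z/36 + 27/37)/((z + 5/7)**2*(z**2 - z/5 - 5/9)**3), whose expansion matches every shown term.
Denominator factor (z + 5/7)^2: pole of order 2 at -5/7, modulus 5/7.
Denominator factor (z**2 - z/5 - 5/9)^3: discriminant 509/225, real irrational roots 1/10 + (1/30)*sqrt(509) and 1/10 - (1/30)*sqrt(509); poles of order 3, moduli 1/10 + (1/30)*sqrt(509) and -1/10 + (1/30)*sqrt(509).
The radius of convergence is the smallest modulus among the singular points: -1/10 + (1/30)*sqrt(509).


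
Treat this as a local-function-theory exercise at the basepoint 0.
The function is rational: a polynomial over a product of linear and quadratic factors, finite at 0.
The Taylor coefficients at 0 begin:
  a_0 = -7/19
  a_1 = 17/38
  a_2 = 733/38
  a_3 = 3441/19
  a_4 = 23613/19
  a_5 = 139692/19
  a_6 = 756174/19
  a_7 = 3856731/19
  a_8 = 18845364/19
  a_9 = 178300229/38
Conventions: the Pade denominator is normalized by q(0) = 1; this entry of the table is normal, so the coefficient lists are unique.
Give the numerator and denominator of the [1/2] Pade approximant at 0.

The Pade approximant has numerator coefficients [-7/19, 1702693/400938]; denominator coefficients [1, -108809/10551, 420295/10551].

Taylor coefficients needed (read off): a_0 = -7/19, a_1 = 17/38, a_2 = 733/38, a_3 = 3441/19.
Write the denominator as Q(β) = 1 + q1*β + q2*β^2. Requiring Q*f - P = O(β^4) with deg P <= 1 kills the coefficients of β^2..β^3 in Q*f:
  β^2: a_2 + q1*a_1 + q2*a_0 = 0, i.e. 733/38 + (17/38)*q1 + (-7/19)*q2 = 0.
  β^3: a_3 + q1*a_2 + q2*a_1 = 0, i.e. 3441/19 + (733/38)*q1 + (17/38)*q2 = 0.
Solving this linear system: q1 = -108809/10551, q2 = 420295/10551.
The numerator is Q*f truncated at degree 1: P0 = a_0 = -7/19; P1 = a_1 + q1*a_0 = 1702693/400938.


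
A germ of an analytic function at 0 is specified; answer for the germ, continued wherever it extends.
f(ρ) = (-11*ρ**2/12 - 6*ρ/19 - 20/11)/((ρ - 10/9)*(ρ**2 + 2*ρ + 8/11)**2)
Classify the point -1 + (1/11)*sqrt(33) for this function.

The denominator factor ρ**2 + 2*ρ + 8/11 vanishes at -1 + (1/11)*sqrt(33) and appears to the power 2; the numerator there equals -3347/1254 + (173/1254)*sqrt(33), nonzero, and no other factor vanishes.
Hence a pole whose order is the multiplicity, 2.

The point is a pole of order 2.


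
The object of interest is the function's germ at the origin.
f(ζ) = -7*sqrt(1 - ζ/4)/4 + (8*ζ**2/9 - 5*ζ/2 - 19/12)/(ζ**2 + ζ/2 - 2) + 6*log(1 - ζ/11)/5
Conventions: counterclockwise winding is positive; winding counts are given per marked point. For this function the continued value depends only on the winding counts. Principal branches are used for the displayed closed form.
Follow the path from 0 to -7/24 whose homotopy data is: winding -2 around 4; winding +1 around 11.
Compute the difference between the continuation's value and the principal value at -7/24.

The rational part is single-valued and drops out of the difference; each branch term changes only by its own monodromy.
(-7/4)*sqrt(1 - ζ/(4)): winding -2 is even, the square root returns to the same sheet, contribution 0.
(6/5)*log(1 - ζ/(11)): each positive loop around 11 adds 2*pi*i to the log, so winding +1 contributes (6/5)*(1)*2*pi*i = (12/5)*pi*i.
Summing the contributions at ζ = -7/24 gives (12/5)*pi*i.

Continued minus principal equals (12/5)*pi*i.


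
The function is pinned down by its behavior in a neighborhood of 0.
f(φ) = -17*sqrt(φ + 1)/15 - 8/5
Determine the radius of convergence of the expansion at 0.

Branch term (-17/15)*sqrt(1 - φ/(-1)): its argument vanishes at φ = -1, a square-root branch point, modulus 1.
The radius of convergence is the smallest modulus among the singular points: 1.

The radius of convergence is 1.


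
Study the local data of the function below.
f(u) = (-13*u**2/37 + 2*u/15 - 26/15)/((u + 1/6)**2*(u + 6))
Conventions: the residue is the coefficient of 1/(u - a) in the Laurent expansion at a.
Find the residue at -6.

The residue is -101112/226625.

At the order-1 pole -6 set g(u) = (u - (-6))*f(u) = (-13*u**2/37 + 2*u/15 - 26/15)/(u + 1/6)**2.
Simple pole: residue = g(a) at a = -6, which is -101112/226625.


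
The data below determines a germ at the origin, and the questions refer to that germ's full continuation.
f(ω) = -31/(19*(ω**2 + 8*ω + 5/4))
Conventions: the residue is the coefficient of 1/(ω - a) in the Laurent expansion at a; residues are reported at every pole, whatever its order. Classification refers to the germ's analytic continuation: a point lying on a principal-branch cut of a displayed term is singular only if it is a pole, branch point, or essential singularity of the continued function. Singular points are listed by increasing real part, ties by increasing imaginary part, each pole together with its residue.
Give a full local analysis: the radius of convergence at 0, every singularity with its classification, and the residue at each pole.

Radius of convergence at 0: 4 - (1/2)*sqrt(59).
At -4 - (1/2)*sqrt(59): a pole of order 1; residue (31/1121)*sqrt(59).
At -4 + (1/2)*sqrt(59): a pole of order 1; residue -(31/1121)*sqrt(59).

Denominator factor (ω**2 + 8*ω + 5/4): discriminant 59, real irrational roots -4 + (1/2)*sqrt(59) and -4 - (1/2)*sqrt(59); poles of order 1, moduli 4 - (1/2)*sqrt(59) and 4 + (1/2)*sqrt(59).
The radius of convergence is the smallest modulus among the singular points: 4 - (1/2)*sqrt(59).
The factor ω**2 + 8*ω + 5/4 splits as (ω - a)(ω - a') with a = -4 - (1/2)*sqrt(59), a' = -4 + (1/2)*sqrt(59). At the order-1 pole a set g(ω) = (ω - a)*f(ω) = [-31/19] / (ω - a').
Simple pole: residue = g(a) at a = -4 - (1/2)*sqrt(59), which is (31/1121)*sqrt(59).
The factor ω**2 + 8*ω + 5/4 splits as (ω - a)(ω - a') with a = -4 + (1/2)*sqrt(59), a' = -4 - (1/2)*sqrt(59). At the order-1 pole a set g(ω) = (ω - a)*f(ω) = [-31/19] / (ω - a').
Simple pole: residue = g(a) at a = -4 + (1/2)*sqrt(59), which is -(31/1121)*sqrt(59).
List the singular points by increasing real part (a conjugate pair: the negative imaginary part first).


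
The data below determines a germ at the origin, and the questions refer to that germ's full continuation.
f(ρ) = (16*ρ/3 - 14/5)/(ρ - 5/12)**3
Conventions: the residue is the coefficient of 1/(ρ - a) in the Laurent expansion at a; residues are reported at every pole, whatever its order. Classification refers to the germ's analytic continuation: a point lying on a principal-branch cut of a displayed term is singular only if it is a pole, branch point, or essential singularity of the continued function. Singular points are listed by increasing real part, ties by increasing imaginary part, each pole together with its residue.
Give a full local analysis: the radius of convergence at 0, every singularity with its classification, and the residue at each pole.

Radius of convergence at 0: 5/12.
At 5/12: a pole of order 3; residue 0.

Denominator factor (ρ - 5/12)^3: pole of order 3 at 5/12, modulus 5/12.
The radius of convergence is the smallest modulus among the singular points: 5/12.
At the order-3 pole 5/12 set g(ρ) = (ρ - (5/12))^3*f(ρ) = 16*ρ/3 - 14/5.
Order-3 pole: residue = g''(a)/2; g''(5/12) = 0, so the residue is 0.


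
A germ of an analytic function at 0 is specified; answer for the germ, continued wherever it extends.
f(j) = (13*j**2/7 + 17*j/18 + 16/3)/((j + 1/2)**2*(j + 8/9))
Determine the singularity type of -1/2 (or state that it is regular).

The point is a pole of order 2.

The denominator factor j + 1/2 vanishes at -1/2 and appears to the power 2; the numerator there equals 671/126, nonzero, and no other factor vanishes.
Hence a pole whose order is the multiplicity, 2.


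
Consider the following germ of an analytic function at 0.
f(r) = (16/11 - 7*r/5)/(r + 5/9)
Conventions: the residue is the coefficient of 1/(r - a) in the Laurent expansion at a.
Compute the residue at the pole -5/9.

At the order-1 pole -5/9 set g(r) = (r - (-5/9))*f(r) = 16/11 - 7*r/5.
Simple pole: residue = g(a) at a = -5/9, which is 221/99.

The residue is 221/99.


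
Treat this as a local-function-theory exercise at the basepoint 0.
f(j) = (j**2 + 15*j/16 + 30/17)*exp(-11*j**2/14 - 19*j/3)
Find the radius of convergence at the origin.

The radius of convergence is infinite.

The factor exp(-11*j**2/14 - 19*j/3) is entire and contributes no finite singular point.
The polynomial part has no poles.
No finite singular points: the Taylor series at 0 converges everywhere.


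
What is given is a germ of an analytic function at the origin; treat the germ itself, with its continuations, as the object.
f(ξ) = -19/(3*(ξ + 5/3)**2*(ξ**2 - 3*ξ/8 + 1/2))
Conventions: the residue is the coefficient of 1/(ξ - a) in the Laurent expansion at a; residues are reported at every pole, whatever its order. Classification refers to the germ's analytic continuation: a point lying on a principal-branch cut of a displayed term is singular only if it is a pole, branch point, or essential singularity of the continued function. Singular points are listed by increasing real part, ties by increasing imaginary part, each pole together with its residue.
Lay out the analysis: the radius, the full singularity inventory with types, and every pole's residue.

Radius of convergence at 0: (1/2)*sqrt(2).
At -5/3: a pole of order 2; residue -121752/78961.
At (3/16) - ((1/16)*sqrt(119))*i: a pole of order 1; residue (60876/78961) - ((780900/9396359)*sqrt(119))*i.
At (3/16) + ((1/16)*sqrt(119))*i: a pole of order 1; residue (60876/78961) + ((780900/9396359)*sqrt(119))*i.


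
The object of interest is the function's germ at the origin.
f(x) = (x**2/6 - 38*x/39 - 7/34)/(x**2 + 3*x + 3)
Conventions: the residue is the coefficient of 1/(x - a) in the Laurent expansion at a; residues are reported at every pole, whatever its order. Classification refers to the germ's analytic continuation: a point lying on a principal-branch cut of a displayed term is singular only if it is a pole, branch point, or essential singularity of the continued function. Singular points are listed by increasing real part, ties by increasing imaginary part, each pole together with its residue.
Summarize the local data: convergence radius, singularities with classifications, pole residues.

Radius of convergence at 0: sqrt(3).
At (-3/2) - ((1/2)*sqrt(3))*i: a pole of order 1; residue (-115/156) + ((1331/2652)*sqrt(3))*i.
At (-3/2) + ((1/2)*sqrt(3))*i: a pole of order 1; residue (-115/156) - ((1331/2652)*sqrt(3))*i.


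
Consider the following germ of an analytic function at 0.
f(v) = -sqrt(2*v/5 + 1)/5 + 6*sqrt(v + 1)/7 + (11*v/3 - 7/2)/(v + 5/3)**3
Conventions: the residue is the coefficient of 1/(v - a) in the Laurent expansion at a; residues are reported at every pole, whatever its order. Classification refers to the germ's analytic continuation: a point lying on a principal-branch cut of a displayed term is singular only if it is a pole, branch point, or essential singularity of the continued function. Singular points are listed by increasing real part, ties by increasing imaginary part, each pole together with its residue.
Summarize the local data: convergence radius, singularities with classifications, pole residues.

Radius of convergence at 0: 1.
At -5/2: an algebraic (square-root) branch point.
At -5/3: a pole of order 3; residue 0.
At -1: an algebraic (square-root) branch point.

Denominator factor (v + 5/3)^3: pole of order 3 at -5/3, modulus 5/3.
Branch term (6/7)*sqrt(1 - v/(-1)): its argument vanishes at v = -1, a square-root branch point, modulus 1.
Branch term (-1/5)*sqrt(1 - v/(-5/2)): its argument vanishes at v = -5/2, a square-root branch point, modulus 5/2.
The radius of convergence is the smallest modulus among the singular points: 1.
The branch terms are analytic at -5/3 and contribute nothing to the residue; only the rational part matters.
At the order-3 pole -5/3 set g(v) = (v - (-5/3))^3*(rational part) = 11*v/3 - 7/2.
Order-3 pole: residue = g''(a)/2; g''(-5/3) = 0, so the residue is 0.
List the singular points by increasing real part (a conjugate pair: the negative imaginary part first).


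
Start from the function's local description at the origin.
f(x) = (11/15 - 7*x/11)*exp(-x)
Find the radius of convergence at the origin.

The radius of convergence is infinite.

The factor exp(-x) is entire and contributes no finite singular point.
The polynomial part has no poles.
No finite singular points: the Taylor series at 0 converges everywhere.


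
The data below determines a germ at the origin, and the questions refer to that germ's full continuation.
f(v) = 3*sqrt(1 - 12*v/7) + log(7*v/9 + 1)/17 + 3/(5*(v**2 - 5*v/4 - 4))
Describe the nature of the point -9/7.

The point is a logarithmic branch point.

The term (1/17)*log(1 - v/(-9/7)) has argument 1 - -9/7/(-9/7) = 0 at -9/7: a logarithmic (infinitely-sheeted) branch point; the remaining terms are analytic or single-valued there.


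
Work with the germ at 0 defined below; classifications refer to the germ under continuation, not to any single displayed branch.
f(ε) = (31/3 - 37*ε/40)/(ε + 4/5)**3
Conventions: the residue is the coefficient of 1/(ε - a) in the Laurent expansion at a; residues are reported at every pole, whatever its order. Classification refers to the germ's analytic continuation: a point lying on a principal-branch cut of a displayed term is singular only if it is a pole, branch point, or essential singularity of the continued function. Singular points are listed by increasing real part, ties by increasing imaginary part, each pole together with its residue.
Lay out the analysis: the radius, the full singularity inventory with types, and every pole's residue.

Radius of convergence at 0: 4/5.
At -4/5: a pole of order 3; residue 0.

Denominator factor (ε + 4/5)^3: pole of order 3 at -4/5, modulus 4/5.
The radius of convergence is the smallest modulus among the singular points: 4/5.
At the order-3 pole -4/5 set g(ε) = (ε - (-4/5))^3*f(ε) = 31/3 - 37*ε/40.
Order-3 pole: residue = g''(a)/2; g''(-4/5) = 0, so the residue is 0.


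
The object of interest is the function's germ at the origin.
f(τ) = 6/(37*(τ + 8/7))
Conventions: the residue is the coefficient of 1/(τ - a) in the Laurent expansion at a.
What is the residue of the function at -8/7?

At the order-1 pole -8/7 set g(τ) = (τ - (-8/7))*f(τ) = 6/37.
Simple pole: residue = g(a) at a = -8/7, which is 6/37.

The residue is 6/37.


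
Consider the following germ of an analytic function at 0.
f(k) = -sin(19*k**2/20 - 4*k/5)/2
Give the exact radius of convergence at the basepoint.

The radius of convergence is infinite.

The factor sin(19*k**2/20 - 4*k/5) is entire and contributes no finite singular point.
The polynomial part has no poles.
No finite singular points: the Taylor series at 0 converges everywhere.


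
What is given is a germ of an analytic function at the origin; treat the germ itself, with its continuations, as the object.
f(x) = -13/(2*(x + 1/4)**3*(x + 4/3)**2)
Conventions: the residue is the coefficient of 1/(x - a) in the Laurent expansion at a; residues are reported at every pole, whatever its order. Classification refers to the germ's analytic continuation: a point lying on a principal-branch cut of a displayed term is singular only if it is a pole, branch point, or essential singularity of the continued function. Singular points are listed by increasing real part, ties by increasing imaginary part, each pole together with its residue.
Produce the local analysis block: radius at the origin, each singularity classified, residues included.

Denominator factor (x + 1/4)^3: pole of order 3 at -1/4, modulus 1/4.
Denominator factor (x + 4/3)^2: pole of order 2 at -4/3, modulus 4/3.
The radius of convergence is the smallest modulus among the singular points: 1/4.
At the order-2 pole -4/3 set g(x) = (x - (-4/3))^2*f(x) = -13/(2*(x + 1/4)**3).
Order-2 pole: residue = g'(a); g'(-4/3) = 31104/2197, so the residue is 31104/2197.
At the order-3 pole -1/4 set g(x) = (x - (-1/4))^3*f(x) = -13/(2*(x + 4/3)**2).
Order-3 pole: residue = g''(a)/2; g''(-1/4) = -62208/2197, so the residue is -31104/2197.
List the singular points by increasing real part (a conjugate pair: the negative imaginary part first).

Radius of convergence at 0: 1/4.
At -4/3: a pole of order 2; residue 31104/2197.
At -1/4: a pole of order 3; residue -31104/2197.


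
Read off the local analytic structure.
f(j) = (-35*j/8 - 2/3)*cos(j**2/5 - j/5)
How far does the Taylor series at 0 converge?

The radius of convergence is infinite.

The factor cos(j**2/5 - j/5) is entire and contributes no finite singular point.
The polynomial part has no poles.
No finite singular points: the Taylor series at 0 converges everywhere.


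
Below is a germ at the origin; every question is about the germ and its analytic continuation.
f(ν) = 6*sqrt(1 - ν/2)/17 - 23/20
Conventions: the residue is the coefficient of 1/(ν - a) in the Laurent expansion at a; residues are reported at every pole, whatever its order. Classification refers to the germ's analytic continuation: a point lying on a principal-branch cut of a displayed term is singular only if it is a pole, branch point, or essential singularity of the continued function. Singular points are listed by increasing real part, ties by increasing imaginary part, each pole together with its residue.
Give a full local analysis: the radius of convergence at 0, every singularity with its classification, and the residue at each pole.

Radius of convergence at 0: 2.
At 2: an algebraic (square-root) branch point.

Branch term (6/17)*sqrt(1 - ν/(2)): its argument vanishes at ν = 2, a square-root branch point, modulus 2.
The radius of convergence is the smallest modulus among the singular points: 2.


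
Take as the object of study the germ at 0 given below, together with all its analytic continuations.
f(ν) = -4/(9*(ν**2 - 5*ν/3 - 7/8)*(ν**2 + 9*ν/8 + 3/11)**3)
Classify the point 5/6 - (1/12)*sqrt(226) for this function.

The denominator factor ν**2 - 5*ν/3 - 7/8 vanishes at 5/6 - (1/12)*sqrt(226) and appears to the power 1; the numerator there equals -4/9, nonzero, and no other factor vanishes.
Hence a pole whose order is the multiplicity, 1.

The point is a pole of order 1.


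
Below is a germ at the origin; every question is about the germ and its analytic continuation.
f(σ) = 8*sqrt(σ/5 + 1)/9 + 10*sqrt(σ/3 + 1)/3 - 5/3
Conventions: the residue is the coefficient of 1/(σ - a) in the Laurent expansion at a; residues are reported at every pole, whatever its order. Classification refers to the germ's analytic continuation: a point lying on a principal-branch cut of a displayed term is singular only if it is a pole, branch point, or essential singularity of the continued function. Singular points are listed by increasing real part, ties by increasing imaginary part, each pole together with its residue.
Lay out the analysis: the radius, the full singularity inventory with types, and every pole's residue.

Branch term (10/3)*sqrt(1 - σ/(-3)): its argument vanishes at σ = -3, a square-root branch point, modulus 3.
Branch term (8/9)*sqrt(1 - σ/(-5)): its argument vanishes at σ = -5, a square-root branch point, modulus 5.
The radius of convergence is the smallest modulus among the singular points: 3.
List the singular points by increasing real part (a conjugate pair: the negative imaginary part first).

Radius of convergence at 0: 3.
At -5: an algebraic (square-root) branch point.
At -3: an algebraic (square-root) branch point.


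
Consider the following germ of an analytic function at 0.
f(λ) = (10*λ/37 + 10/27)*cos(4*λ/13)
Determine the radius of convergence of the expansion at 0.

The factor cos(4*λ/13) is entire and contributes no finite singular point.
The polynomial part has no poles.
No finite singular points: the Taylor series at 0 converges everywhere.

The radius of convergence is infinite.


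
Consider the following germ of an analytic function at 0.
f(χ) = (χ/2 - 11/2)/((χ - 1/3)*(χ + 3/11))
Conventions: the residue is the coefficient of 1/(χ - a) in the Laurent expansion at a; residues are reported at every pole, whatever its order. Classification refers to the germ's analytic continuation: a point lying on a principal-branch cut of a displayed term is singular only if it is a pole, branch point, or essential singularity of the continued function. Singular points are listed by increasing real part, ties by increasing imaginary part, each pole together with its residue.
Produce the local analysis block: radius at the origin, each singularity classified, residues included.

Radius of convergence at 0: 3/11.
At -3/11: a pole of order 1; residue 93/10.
At 1/3: a pole of order 1; residue -44/5.

Denominator factor (χ - 1/3): pole of order 1 at 1/3, modulus 1/3.
Denominator factor (χ + 3/11): pole of order 1 at -3/11, modulus 3/11.
The radius of convergence is the smallest modulus among the singular points: 3/11.
At the order-1 pole -3/11 set g(χ) = (χ - (-3/11))*f(χ) = (χ/2 - 11/2)/(χ - 1/3).
Simple pole: residue = g(a) at a = -3/11, which is 93/10.
At the order-1 pole 1/3 set g(χ) = (χ - (1/3))*f(χ) = (χ/2 - 11/2)/(χ + 3/11).
Simple pole: residue = g(a) at a = 1/3, which is -44/5.
List the singular points by increasing real part (a conjugate pair: the negative imaginary part first).


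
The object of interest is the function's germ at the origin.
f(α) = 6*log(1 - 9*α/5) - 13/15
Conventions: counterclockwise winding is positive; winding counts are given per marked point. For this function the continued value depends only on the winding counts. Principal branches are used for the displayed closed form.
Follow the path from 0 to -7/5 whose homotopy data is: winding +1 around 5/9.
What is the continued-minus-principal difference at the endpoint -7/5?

Continued minus principal equals (12)*pi*i.

The rational part is single-valued and drops out of the difference; each branch term changes only by its own monodromy.
(6)*log(1 - α/(5/9)): each positive loop around 5/9 adds 2*pi*i to the log, so winding +1 contributes (6)*(1)*2*pi*i = (12)*pi*i.
Summing the contributions at α = -7/5 gives (12)*pi*i.


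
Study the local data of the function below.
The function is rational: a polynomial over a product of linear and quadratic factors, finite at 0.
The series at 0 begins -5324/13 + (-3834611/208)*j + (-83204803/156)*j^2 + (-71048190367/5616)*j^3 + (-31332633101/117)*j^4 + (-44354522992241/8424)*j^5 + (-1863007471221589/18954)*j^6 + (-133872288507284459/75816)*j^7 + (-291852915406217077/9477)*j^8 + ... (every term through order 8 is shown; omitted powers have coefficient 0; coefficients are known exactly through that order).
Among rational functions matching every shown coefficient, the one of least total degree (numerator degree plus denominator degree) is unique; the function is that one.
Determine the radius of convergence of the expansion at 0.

No rational of total degree below 7 reproduces all 9 coefficients; solving the [1/6] Pade equations on them gives f(j) = (-5*j/16 - 4/13)/(j**2 - 4*j/3 + 1/11)**3, whose expansion matches every shown term.
Denominator factor (j**2 - 4*j/3 + 1/11)^3: discriminant 140/99, real irrational roots 2/3 + (1/33)*sqrt(385) and 2/3 - (1/33)*sqrt(385); poles of order 3, moduli 2/3 + (1/33)*sqrt(385) and 2/3 - (1/33)*sqrt(385).
The radius of convergence is the smallest modulus among the singular points: 2/3 - (1/33)*sqrt(385).

The radius of convergence is 2/3 - (1/33)*sqrt(385).


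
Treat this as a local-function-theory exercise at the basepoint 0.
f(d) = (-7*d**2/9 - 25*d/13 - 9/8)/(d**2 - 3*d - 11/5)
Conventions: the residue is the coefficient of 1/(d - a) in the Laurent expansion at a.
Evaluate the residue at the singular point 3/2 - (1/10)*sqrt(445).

The factor d**2 - 3*d - 11/5 splits as (d - a)(d - a') with a = 3/2 - (1/10)*sqrt(445), a' = 3/2 + (1/10)*sqrt(445). At the order-1 pole a set g(d) = (d - a)*f(d) = [-7*d**2/9 - 25*d/13 - 9/8] / (d - a').
Simple pole: residue = g(a) at a = 3/2 - (1/10)*sqrt(445), which is -83/39 + (43153/416520)*sqrt(445).

The residue is -83/39 + (43153/416520)*sqrt(445).


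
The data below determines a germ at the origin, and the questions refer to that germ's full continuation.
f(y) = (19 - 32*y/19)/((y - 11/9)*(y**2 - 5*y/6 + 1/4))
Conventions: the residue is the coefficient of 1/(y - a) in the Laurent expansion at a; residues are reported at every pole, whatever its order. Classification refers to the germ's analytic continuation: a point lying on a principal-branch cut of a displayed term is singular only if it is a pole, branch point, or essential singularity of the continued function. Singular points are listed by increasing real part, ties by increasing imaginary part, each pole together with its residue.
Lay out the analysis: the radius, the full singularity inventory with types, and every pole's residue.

Radius of convergence at 0: 1/2.
At (5/12) - ((1/12)*sqrt(11))*i: a pole of order 1; residue (-52146/4465) - ((549198/49115)*sqrt(11))*i.
At (5/12) + ((1/12)*sqrt(11))*i: a pole of order 1; residue (-52146/4465) + ((549198/49115)*sqrt(11))*i.
At 11/9: a pole of order 1; residue 104292/4465.


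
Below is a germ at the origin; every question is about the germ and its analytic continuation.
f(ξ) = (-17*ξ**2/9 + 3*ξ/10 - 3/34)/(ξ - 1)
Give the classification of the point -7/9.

Denominator factors: ξ - 1 = -16/9 at ξ = -7/9 — none vanishes.
So the germ continues analytically to -7/9.

The point is a regular point.


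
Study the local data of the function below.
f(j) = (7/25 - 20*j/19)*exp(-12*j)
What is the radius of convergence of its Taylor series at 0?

The radius of convergence is infinite.

The factor exp(-12*j) is entire and contributes no finite singular point.
The polynomial part has no poles.
No finite singular points: the Taylor series at 0 converges everywhere.


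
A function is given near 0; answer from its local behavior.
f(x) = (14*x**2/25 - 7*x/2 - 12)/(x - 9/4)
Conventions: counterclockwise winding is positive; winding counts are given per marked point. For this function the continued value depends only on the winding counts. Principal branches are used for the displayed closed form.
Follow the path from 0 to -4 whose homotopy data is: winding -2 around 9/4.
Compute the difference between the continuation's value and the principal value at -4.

Continued minus principal equals 0.

The function is rational, hence single-valued: continuing it around any pole returns the same value, so the difference is 0.


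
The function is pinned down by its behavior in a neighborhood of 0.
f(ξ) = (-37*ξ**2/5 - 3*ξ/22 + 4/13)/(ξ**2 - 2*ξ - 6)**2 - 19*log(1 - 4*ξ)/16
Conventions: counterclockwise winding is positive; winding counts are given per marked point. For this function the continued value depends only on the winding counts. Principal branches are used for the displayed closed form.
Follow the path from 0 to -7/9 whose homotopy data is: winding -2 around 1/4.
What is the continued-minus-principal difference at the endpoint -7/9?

The rational part is single-valued and drops out of the difference; each branch term changes only by its own monodromy.
(-19/16)*log(1 - ξ/(1/4)): each positive loop around 1/4 adds 2*pi*i to the log, so winding -2 contributes (-19/16)*(-2)*2*pi*i = (19/4)*pi*i.
Summing the contributions at ξ = -7/9 gives (19/4)*pi*i.

Continued minus principal equals (19/4)*pi*i.


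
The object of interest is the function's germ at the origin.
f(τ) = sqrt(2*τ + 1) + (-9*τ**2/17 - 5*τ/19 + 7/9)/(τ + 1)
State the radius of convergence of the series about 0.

The radius of convergence is 1/2.

Denominator factor (τ + 1): pole of order 1 at -1, modulus 1.
Branch term (1)*sqrt(1 - τ/(-1/2)): its argument vanishes at τ = -1/2, a square-root branch point, modulus 1/2.
The radius of convergence is the smallest modulus among the singular points: 1/2.


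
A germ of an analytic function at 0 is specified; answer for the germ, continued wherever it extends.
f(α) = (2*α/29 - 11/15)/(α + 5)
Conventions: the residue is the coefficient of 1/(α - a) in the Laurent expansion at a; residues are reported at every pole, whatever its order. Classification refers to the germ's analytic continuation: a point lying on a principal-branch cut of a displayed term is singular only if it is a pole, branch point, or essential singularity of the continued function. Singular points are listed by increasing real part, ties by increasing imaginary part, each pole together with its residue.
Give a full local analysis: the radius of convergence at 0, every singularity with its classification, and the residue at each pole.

Radius of convergence at 0: 5.
At -5: a pole of order 1; residue -469/435.

Denominator factor (α + 5): pole of order 1 at -5, modulus 5.
The radius of convergence is the smallest modulus among the singular points: 5.
At the order-1 pole -5 set g(α) = (α - (-5))*f(α) = 2*α/29 - 11/15.
Simple pole: residue = g(a) at a = -5, which is -469/435.


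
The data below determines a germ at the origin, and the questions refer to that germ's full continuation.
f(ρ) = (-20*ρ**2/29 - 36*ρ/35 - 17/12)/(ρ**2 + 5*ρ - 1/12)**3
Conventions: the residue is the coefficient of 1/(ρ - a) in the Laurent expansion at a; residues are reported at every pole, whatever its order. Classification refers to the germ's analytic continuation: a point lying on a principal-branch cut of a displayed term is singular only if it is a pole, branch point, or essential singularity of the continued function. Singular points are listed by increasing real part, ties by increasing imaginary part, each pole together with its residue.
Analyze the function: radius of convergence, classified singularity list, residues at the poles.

Radius of convergence at 0: -5/2 + (1/3)*sqrt(57).
At -5/2 - (1/3)*sqrt(57): a pole of order 3; residue (37263/89112128)*sqrt(57).
At -5/2 + (1/3)*sqrt(57): a pole of order 3; residue -(37263/89112128)*sqrt(57).


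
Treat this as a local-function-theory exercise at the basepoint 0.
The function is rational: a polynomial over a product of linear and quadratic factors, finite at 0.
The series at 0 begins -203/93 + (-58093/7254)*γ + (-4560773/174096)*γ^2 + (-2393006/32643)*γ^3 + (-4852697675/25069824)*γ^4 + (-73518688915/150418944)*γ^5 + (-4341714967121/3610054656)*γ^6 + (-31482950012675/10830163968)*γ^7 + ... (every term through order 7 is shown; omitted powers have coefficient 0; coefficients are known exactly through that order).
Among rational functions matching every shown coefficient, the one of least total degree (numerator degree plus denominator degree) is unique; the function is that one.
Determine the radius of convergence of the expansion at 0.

The radius of convergence is 3/7.

No rational of total degree below 6 reproduces all 8 coefficients; solving the [1/5] Pade equations on them gives f(γ) = (29/31 - 2*γ/13)/((γ - 3/7)*(γ**2 + 3*γ/4 - 1)**2), whose expansion matches every shown term.
Denominator factor (γ - 3/7): pole of order 1 at 3/7, modulus 3/7.
Denominator factor (γ**2 + 3*γ/4 - 1)^2: discriminant 73/16, real irrational roots -3/8 + (1/8)*sqrt(73) and -3/8 - (1/8)*sqrt(73); poles of order 2, moduli -3/8 + (1/8)*sqrt(73) and 3/8 + (1/8)*sqrt(73).
The radius of convergence is the smallest modulus among the singular points: 3/7.


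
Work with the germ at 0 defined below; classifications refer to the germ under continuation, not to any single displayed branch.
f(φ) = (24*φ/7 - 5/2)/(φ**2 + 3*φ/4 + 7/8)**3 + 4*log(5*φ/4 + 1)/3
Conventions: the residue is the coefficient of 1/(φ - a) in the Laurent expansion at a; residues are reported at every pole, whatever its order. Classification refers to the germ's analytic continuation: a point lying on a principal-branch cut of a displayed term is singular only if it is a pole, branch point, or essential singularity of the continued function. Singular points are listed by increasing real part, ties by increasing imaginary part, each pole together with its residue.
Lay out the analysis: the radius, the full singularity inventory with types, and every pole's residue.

Radius of convergence at 0: 4/5.
At -4/5: a logarithmic branch point.
At (-3/8) - ((1/8)*sqrt(47))*i: a pole of order 3; residue -((162816/726761)*sqrt(47))*i.
At (-3/8) + ((1/8)*sqrt(47))*i: a pole of order 3; residue ((162816/726761)*sqrt(47))*i.

Denominator factor (φ**2 + 3*φ/4 + 7/8)^3: discriminant -47/16, complex-conjugate roots (-3/8) + ((1/8)*sqrt(47))*i and (-3/8) - ((1/8)*sqrt(47))*i; poles of order 3, moduli (1/4)*sqrt(14) and (1/4)*sqrt(14).
Branch term (4/3)*log(1 - φ/(-4/5)): its argument vanishes at φ = -4/5, a logarithmic branch point, modulus 4/5.
The radius of convergence is the smallest modulus among the singular points: 4/5.
The branch term is analytic at (-3/8) - ((1/8)*sqrt(47))*i and contributes nothing to the residue; only the rational part matters.
The factor φ**2 + 3*φ/4 + 7/8 splits as (φ - a)(φ - a') with a = (-3/8) - ((1/8)*sqrt(47))*i, a' = (-3/8) + ((1/8)*sqrt(47))*i. At the order-3 pole a set g(φ) = (φ - a)^3*(rational part) = [24*φ/7 - 5/2] / (φ - a')^3.
Order-3 pole: residue = g''(a)/2; g''((-3/8) - ((1/8)*sqrt(47))*i) = -((325632/726761)*sqrt(47))*i, so the residue is -((162816/726761)*sqrt(47))*i.
The branch term is analytic at (-3/8) + ((1/8)*sqrt(47))*i and contributes nothing to the residue; only the rational part matters.
The factor φ**2 + 3*φ/4 + 7/8 splits as (φ - a)(φ - a') with a = (-3/8) + ((1/8)*sqrt(47))*i, a' = (-3/8) - ((1/8)*sqrt(47))*i. At the order-3 pole a set g(φ) = (φ - a)^3*(rational part) = [24*φ/7 - 5/2] / (φ - a')^3.
Order-3 pole: residue = g''(a)/2; g''((-3/8) + ((1/8)*sqrt(47))*i) = ((325632/726761)*sqrt(47))*i, so the residue is ((162816/726761)*sqrt(47))*i.
List the singular points by increasing real part (a conjugate pair: the negative imaginary part first).


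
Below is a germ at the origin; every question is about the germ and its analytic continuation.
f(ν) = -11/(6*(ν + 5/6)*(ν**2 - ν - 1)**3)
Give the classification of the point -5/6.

The point is a pole of order 1.

The denominator factor ν + 5/6 vanishes at -5/6 and appears to the power 1; the numerator there equals -11/6, nonzero, and no other factor vanishes.
Hence a pole whose order is the multiplicity, 1.


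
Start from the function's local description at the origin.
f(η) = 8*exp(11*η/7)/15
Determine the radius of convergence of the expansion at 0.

The factor exp(11*η/7) is entire and contributes no finite singular point.
The polynomial part has no poles.
No finite singular points: the Taylor series at 0 converges everywhere.

The radius of convergence is infinite.


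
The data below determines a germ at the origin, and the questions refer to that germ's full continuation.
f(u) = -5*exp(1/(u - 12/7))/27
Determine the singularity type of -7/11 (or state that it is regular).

The point is a regular point.

There is no denominator, hence no pole anywhere.
The essential point of exp(1/(u - (12/7))) is 12/7, not -7/11.
So the germ continues analytically to -7/11.


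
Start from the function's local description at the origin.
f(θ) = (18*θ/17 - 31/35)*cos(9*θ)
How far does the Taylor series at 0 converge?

The factor cos(9*θ) is entire and contributes no finite singular point.
The polynomial part has no poles.
No finite singular points: the Taylor series at 0 converges everywhere.

The radius of convergence is infinite.


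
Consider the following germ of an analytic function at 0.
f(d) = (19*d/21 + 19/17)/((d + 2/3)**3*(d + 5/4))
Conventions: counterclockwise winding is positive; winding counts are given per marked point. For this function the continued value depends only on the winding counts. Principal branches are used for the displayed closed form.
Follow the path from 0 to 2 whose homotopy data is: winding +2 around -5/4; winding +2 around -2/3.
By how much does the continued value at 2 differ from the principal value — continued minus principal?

The function is rational, hence single-valued: continuing it around any pole returns the same value, so the difference is 0.

Continued minus principal equals 0.


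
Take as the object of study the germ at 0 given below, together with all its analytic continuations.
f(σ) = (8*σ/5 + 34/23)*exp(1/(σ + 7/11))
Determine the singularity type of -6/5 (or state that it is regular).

There is no denominator, hence no pole anywhere.
The essential point of exp(1/(σ - (-7/11))) is -7/11, not -6/5.
So the germ continues analytically to -6/5.

The point is a regular point.
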